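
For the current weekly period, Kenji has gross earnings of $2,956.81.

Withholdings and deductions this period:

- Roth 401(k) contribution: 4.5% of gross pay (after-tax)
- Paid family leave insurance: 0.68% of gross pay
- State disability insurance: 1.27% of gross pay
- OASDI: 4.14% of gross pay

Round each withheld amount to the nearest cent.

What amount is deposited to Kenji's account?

OASDI: $2,956.81 × 0.0414 = $122.41
State disability insurance: $2,956.81 × 0.0127 = $37.55
Paid family leave insurance: $2,956.81 × 0.0068 = $20.11
Roth 401(k) contribution: $2,956.81 × 0.045 = $133.06
Total deductions = $122.41 + $37.55 + $20.11 + $133.06 = $313.13
Net pay = $2,956.81 − $313.13 = $2,643.68

$2,643.68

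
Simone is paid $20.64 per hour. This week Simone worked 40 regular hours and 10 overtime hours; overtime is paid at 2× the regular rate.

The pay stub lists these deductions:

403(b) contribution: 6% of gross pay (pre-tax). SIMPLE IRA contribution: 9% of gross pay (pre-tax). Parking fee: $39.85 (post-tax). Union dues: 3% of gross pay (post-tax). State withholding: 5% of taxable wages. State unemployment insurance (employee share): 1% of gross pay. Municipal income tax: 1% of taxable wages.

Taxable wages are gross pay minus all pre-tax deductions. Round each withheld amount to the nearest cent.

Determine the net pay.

$900.10

Regular pay: 40 × $20.64 = $825.60
Overtime pay: 10 × $20.64 × 2 = $412.80
Gross pay = $825.60 + $412.80 = $1,238.40
SIMPLE IRA contribution: $1,238.40 × 0.09 = $111.46
403(b) contribution: $1,238.40 × 0.06 = $74.30
Pre-tax total = $111.46 + $74.30 = $185.76
Taxable wages = $1,238.40 − $185.76 = $1,052.64
State withholding: $1,052.64 × 0.05 = $52.63
Municipal income tax: $1,052.64 × 0.01 = $10.53
State unemployment insurance (employee share): $1,238.40 × 0.01 = $12.38
Union dues: $1,238.40 × 0.03 = $37.15
Parking fee: $39.85
Total deductions = $111.46 + $74.30 + $52.63 + $10.53 + $12.38 + $37.15 + $39.85 = $338.30
Net pay = $1,238.40 − $338.30 = $900.10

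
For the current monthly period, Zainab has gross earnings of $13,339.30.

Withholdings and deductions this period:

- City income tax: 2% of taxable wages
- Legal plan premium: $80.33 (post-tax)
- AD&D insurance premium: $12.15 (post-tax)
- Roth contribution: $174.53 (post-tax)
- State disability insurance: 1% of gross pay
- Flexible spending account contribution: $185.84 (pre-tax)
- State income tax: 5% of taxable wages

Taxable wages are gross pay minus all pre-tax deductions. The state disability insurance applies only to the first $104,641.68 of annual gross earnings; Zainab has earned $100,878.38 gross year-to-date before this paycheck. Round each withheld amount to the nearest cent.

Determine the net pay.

Flexible spending account contribution: $185.84
Taxable wages = $13,339.30 − $185.84 = $13,153.46
City income tax: $13,153.46 × 0.02 = $263.07
State income tax: $13,153.46 × 0.05 = $657.67
State disability insurance: only $104,641.68 − $100,878.38 = $3,763.30 of this check is subject → $3,763.30 × 0.01 = $37.63
Roth contribution: $174.53
Legal plan premium: $80.33
AD&D insurance premium: $12.15
Total deductions = $185.84 + $263.07 + $657.67 + $37.63 + $174.53 + $80.33 + $12.15 = $1,411.22
Net pay = $13,339.30 − $1,411.22 = $11,928.08

$11,928.08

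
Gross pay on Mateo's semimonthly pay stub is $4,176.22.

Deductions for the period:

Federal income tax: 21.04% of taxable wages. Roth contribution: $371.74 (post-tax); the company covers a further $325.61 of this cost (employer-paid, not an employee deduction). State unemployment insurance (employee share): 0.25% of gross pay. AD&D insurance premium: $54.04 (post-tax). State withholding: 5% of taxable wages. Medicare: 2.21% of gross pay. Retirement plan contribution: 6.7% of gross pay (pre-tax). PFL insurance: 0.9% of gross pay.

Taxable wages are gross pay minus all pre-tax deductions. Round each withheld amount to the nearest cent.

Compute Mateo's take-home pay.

Retirement plan contribution: $4,176.22 × 0.067 = $279.81
Taxable wages = $4,176.22 − $279.81 = $3,896.41
State withholding: $3,896.41 × 0.05 = $194.82
Federal income tax: $3,896.41 × 0.2104 = $819.80
State unemployment insurance (employee share): $4,176.22 × 0.0025 = $10.44
PFL insurance: $4,176.22 × 0.009 = $37.59
Medicare: $4,176.22 × 0.0221 = $92.29
Roth contribution: $371.74
AD&D insurance premium: $54.04
(Employer's $325.61 toward Roth contribution is not withheld from the employee.)
Total deductions = $279.81 + $194.82 + $819.80 + $10.44 + $37.59 + $92.29 + $371.74 + $54.04 = $1,860.53
Net pay = $4,176.22 − $1,860.53 = $2,315.69

$2,315.69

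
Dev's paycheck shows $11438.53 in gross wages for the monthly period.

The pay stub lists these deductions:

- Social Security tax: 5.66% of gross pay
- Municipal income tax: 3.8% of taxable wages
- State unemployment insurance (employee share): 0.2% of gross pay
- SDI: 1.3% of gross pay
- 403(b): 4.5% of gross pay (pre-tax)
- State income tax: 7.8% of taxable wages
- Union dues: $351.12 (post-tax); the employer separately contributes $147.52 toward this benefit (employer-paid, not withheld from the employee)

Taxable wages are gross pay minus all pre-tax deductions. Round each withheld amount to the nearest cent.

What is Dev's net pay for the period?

$8486.52

403(b): $11438.53 × 0.045 = $514.73
Taxable wages = $11438.53 − $514.73 = $10923.80
State income tax: $10923.80 × 0.078 = $852.06
Municipal income tax: $10923.80 × 0.038 = $415.10
State unemployment insurance (employee share): $11438.53 × 0.002 = $22.88
Social Security tax: $11438.53 × 0.0566 = $647.42
SDI: $11438.53 × 0.013 = $148.70
Union dues: $351.12
(Employer's $147.52 toward union dues is not withheld from the employee.)
Total deductions = $514.73 + $852.06 + $415.10 + $22.88 + $647.42 + $148.70 + $351.12 = $2952.01
Net pay = $11438.53 − $2952.01 = $8486.52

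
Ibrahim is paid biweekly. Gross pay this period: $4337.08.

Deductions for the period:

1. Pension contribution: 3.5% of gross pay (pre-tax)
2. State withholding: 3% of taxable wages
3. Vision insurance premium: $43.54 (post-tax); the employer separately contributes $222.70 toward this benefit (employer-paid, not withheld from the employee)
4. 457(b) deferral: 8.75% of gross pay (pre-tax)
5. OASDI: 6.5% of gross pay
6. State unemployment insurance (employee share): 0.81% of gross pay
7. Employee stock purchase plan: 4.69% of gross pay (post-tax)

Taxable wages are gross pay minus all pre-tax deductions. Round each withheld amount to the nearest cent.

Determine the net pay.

457(b) deferral: $4337.08 × 0.0875 = $379.49
Pension contribution: $4337.08 × 0.035 = $151.80
Pre-tax total = $379.49 + $151.80 = $531.29
Taxable wages = $4337.08 − $531.29 = $3805.79
State withholding: $3805.79 × 0.03 = $114.17
State unemployment insurance (employee share): $4337.08 × 0.0081 = $35.13
OASDI: $4337.08 × 0.065 = $281.91
Employee stock purchase plan: $4337.08 × 0.0469 = $203.41
Vision insurance premium: $43.54
(Employer's $222.70 toward vision insurance premium is not withheld from the employee.)
Total deductions = $379.49 + $151.80 + $114.17 + $35.13 + $281.91 + $203.41 + $43.54 = $1209.45
Net pay = $4337.08 − $1209.45 = $3127.63

$3127.63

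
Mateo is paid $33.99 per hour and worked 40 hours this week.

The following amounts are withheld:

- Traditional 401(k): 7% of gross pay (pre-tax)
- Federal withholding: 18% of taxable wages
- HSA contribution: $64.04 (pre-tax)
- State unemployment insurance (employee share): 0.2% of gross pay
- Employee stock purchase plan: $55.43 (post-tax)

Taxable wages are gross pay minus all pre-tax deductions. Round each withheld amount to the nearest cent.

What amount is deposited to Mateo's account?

$926.17

Gross pay: 40 × $33.99 = $1,359.60
HSA contribution: $64.04
Traditional 401(k): $1,359.60 × 0.07 = $95.17
Pre-tax total = $64.04 + $95.17 = $159.21
Taxable wages = $1,359.60 − $159.21 = $1,200.39
Federal withholding: $1,200.39 × 0.18 = $216.07
State unemployment insurance (employee share): $1,359.60 × 0.002 = $2.72
Employee stock purchase plan: $55.43
Total deductions = $64.04 + $95.17 + $216.07 + $2.72 + $55.43 = $433.43
Net pay = $1,359.60 − $433.43 = $926.17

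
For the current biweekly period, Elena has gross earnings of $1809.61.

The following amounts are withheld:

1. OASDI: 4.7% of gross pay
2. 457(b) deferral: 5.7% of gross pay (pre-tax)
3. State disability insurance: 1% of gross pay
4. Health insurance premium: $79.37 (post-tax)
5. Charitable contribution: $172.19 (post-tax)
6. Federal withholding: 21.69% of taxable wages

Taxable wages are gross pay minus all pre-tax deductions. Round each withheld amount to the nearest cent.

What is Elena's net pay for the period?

$981.62

457(b) deferral: $1809.61 × 0.057 = $103.15
Taxable wages = $1809.61 − $103.15 = $1706.46
Federal withholding: $1706.46 × 0.2169 = $370.13
OASDI: $1809.61 × 0.047 = $85.05
State disability insurance: $1809.61 × 0.01 = $18.10
Health insurance premium: $79.37
Charitable contribution: $172.19
Total deductions = $103.15 + $370.13 + $85.05 + $18.10 + $79.37 + $172.19 = $827.99
Net pay = $1809.61 − $827.99 = $981.62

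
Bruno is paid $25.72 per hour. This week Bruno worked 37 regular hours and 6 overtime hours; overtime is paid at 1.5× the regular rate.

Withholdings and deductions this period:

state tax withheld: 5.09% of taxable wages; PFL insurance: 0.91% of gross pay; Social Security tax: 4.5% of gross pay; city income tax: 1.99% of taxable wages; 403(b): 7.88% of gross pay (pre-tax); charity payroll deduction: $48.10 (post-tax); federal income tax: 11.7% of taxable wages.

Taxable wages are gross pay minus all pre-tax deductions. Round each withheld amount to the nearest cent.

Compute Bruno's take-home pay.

$773.09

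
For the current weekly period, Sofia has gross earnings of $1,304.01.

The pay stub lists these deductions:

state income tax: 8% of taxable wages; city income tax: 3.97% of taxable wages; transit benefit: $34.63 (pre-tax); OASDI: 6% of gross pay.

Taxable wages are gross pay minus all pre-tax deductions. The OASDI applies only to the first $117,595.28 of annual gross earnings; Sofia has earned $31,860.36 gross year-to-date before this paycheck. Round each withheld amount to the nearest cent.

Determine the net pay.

Transit benefit: $34.63
Taxable wages = $1,304.01 − $34.63 = $1,269.38
State income tax: $1,269.38 × 0.08 = $101.55
City income tax: $1,269.38 × 0.0397 = $50.39
OASDI: cap not yet reached, full $1,304.01 is subject → $1,304.01 × 0.06 = $78.24
Total deductions = $34.63 + $101.55 + $50.39 + $78.24 = $264.81
Net pay = $1,304.01 − $264.81 = $1,039.20

$1,039.20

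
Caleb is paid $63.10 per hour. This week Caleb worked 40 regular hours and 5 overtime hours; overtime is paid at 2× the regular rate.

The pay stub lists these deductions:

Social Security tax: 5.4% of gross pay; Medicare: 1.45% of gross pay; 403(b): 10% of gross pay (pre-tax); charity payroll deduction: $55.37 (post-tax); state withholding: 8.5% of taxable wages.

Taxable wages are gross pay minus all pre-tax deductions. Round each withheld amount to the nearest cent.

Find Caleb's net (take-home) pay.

$2,326.65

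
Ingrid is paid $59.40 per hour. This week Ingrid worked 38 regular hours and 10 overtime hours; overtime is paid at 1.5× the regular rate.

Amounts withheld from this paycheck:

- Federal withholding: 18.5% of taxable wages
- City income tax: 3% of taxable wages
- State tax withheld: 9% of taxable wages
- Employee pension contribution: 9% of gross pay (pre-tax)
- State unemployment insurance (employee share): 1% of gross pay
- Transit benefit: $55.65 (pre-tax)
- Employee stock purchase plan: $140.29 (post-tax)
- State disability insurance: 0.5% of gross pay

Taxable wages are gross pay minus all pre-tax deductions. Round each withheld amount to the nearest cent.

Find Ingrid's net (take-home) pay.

$1,764.89

Regular pay: 38 × $59.40 = $2,257.20
Overtime pay: 10 × $59.40 × 1.5 = $891.00
Gross pay = $2,257.20 + $891.00 = $3,148.20
Employee pension contribution: $3,148.20 × 0.09 = $283.34
Transit benefit: $55.65
Pre-tax total = $283.34 + $55.65 = $338.99
Taxable wages = $3,148.20 − $338.99 = $2,809.21
City income tax: $2,809.21 × 0.03 = $84.28
State tax withheld: $2,809.21 × 0.09 = $252.83
Federal withholding: $2,809.21 × 0.185 = $519.70
State unemployment insurance (employee share): $3,148.20 × 0.01 = $31.48
State disability insurance: $3,148.20 × 0.005 = $15.74
Employee stock purchase plan: $140.29
Total deductions = $283.34 + $55.65 + $84.28 + $252.83 + $519.70 + $31.48 + $15.74 + $140.29 = $1,383.31
Net pay = $3,148.20 − $1,383.31 = $1,764.89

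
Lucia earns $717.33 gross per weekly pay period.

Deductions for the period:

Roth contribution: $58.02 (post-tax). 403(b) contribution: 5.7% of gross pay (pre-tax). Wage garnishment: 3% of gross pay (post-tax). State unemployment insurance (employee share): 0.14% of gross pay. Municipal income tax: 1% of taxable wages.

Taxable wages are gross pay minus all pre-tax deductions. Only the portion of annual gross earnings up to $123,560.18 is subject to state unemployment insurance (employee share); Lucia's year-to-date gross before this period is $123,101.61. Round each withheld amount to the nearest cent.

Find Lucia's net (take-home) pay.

$589.50

403(b) contribution: $717.33 × 0.057 = $40.89
Taxable wages = $717.33 − $40.89 = $676.44
Municipal income tax: $676.44 × 0.01 = $6.76
State unemployment insurance (employee share): only $123,560.18 − $123,101.61 = $458.57 of this check is subject → $458.57 × 0.0014 = $0.64
Roth contribution: $58.02
Wage garnishment: $717.33 × 0.03 = $21.52
Total deductions = $40.89 + $6.76 + $0.64 + $58.02 + $21.52 = $127.83
Net pay = $717.33 − $127.83 = $589.50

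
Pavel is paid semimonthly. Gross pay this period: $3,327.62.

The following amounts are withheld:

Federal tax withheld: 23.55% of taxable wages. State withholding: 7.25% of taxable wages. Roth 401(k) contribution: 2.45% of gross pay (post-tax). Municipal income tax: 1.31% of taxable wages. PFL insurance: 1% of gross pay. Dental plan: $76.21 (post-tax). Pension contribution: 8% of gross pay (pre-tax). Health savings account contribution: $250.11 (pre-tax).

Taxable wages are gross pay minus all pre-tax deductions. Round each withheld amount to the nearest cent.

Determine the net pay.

Pension contribution: $3,327.62 × 0.08 = $266.21
Health savings account contribution: $250.11
Pre-tax total = $266.21 + $250.11 = $516.32
Taxable wages = $3,327.62 − $516.32 = $2,811.30
Municipal income tax: $2,811.30 × 0.0131 = $36.83
State withholding: $2,811.30 × 0.0725 = $203.82
Federal tax withheld: $2,811.30 × 0.2355 = $662.06
PFL insurance: $3,327.62 × 0.01 = $33.28
Roth 401(k) contribution: $3,327.62 × 0.0245 = $81.53
Dental plan: $76.21
Total deductions = $266.21 + $250.11 + $36.83 + $203.82 + $662.06 + $33.28 + $81.53 + $76.21 = $1,610.05
Net pay = $3,327.62 − $1,610.05 = $1,717.57

$1,717.57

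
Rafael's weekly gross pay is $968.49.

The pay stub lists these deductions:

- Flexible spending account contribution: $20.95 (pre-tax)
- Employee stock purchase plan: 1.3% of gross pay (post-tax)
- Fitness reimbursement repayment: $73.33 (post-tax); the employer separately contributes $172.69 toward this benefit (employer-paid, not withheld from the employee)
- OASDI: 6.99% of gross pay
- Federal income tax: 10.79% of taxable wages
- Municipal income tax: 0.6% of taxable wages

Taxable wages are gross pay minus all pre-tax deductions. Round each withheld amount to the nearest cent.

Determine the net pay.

$685.99

Flexible spending account contribution: $20.95
Taxable wages = $968.49 − $20.95 = $947.54
Municipal income tax: $947.54 × 0.006 = $5.69
Federal income tax: $947.54 × 0.1079 = $102.24
OASDI: $968.49 × 0.0699 = $67.70
Employee stock purchase plan: $968.49 × 0.013 = $12.59
Fitness reimbursement repayment: $73.33
(Employer's $172.69 toward fitness reimbursement repayment is not withheld from the employee.)
Total deductions = $20.95 + $5.69 + $102.24 + $67.70 + $12.59 + $73.33 = $282.50
Net pay = $968.49 − $282.50 = $685.99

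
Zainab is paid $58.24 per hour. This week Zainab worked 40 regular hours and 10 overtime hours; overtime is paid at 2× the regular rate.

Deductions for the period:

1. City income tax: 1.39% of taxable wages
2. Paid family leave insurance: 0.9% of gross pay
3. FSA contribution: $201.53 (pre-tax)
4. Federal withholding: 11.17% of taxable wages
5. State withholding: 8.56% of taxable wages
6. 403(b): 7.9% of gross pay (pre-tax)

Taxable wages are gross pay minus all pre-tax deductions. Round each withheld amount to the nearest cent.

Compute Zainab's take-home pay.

Regular pay: 40 × $58.24 = $2329.60
Overtime pay: 10 × $58.24 × 2 = $1164.80
Gross pay = $2329.60 + $1164.80 = $3494.40
403(b): $3494.40 × 0.079 = $276.06
FSA contribution: $201.53
Pre-tax total = $276.06 + $201.53 = $477.59
Taxable wages = $3494.40 − $477.59 = $3016.81
City income tax: $3016.81 × 0.0139 = $41.93
Federal withholding: $3016.81 × 0.1117 = $336.98
State withholding: $3016.81 × 0.0856 = $258.24
Paid family leave insurance: $3494.40 × 0.009 = $31.45
Total deductions = $276.06 + $201.53 + $41.93 + $336.98 + $258.24 + $31.45 = $1146.19
Net pay = $3494.40 − $1146.19 = $2348.21

$2348.21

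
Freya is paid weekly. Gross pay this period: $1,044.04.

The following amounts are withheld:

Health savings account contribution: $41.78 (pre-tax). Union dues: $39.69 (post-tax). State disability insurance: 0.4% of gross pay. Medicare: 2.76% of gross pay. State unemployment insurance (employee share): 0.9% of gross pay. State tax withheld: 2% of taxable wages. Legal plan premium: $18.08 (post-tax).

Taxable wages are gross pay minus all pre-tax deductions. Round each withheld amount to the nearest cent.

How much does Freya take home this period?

Health savings account contribution: $41.78
Taxable wages = $1,044.04 − $41.78 = $1,002.26
State tax withheld: $1,002.26 × 0.02 = $20.05
State disability insurance: $1,044.04 × 0.004 = $4.18
State unemployment insurance (employee share): $1,044.04 × 0.009 = $9.40
Medicare: $1,044.04 × 0.0276 = $28.82
Union dues: $39.69
Legal plan premium: $18.08
Total deductions = $41.78 + $20.05 + $4.18 + $9.40 + $28.82 + $39.69 + $18.08 = $162.00
Net pay = $1,044.04 − $162.00 = $882.04

$882.04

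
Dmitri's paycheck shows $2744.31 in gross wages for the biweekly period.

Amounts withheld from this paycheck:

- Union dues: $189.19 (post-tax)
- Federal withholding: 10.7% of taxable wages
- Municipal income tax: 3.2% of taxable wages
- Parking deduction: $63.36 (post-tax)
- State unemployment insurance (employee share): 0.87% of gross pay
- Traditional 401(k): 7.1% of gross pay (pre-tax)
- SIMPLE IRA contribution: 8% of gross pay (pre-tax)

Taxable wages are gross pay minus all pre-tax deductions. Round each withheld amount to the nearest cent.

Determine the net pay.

$1729.63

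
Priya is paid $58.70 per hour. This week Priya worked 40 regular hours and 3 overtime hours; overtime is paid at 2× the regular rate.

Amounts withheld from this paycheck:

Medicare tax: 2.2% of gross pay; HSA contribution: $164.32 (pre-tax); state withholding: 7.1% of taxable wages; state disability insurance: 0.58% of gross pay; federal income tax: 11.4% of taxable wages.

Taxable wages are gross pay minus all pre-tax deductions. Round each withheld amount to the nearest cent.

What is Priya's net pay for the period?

Regular pay: 40 × $58.70 = $2,348.00
Overtime pay: 3 × $58.70 × 2 = $352.20
Gross pay = $2,348.00 + $352.20 = $2,700.20
HSA contribution: $164.32
Taxable wages = $2,700.20 − $164.32 = $2,535.88
Federal income tax: $2,535.88 × 0.114 = $289.09
State withholding: $2,535.88 × 0.071 = $180.05
State disability insurance: $2,700.20 × 0.0058 = $15.66
Medicare tax: $2,700.20 × 0.022 = $59.40
Total deductions = $164.32 + $289.09 + $180.05 + $15.66 + $59.40 = $708.52
Net pay = $2,700.20 − $708.52 = $1,991.68

$1,991.68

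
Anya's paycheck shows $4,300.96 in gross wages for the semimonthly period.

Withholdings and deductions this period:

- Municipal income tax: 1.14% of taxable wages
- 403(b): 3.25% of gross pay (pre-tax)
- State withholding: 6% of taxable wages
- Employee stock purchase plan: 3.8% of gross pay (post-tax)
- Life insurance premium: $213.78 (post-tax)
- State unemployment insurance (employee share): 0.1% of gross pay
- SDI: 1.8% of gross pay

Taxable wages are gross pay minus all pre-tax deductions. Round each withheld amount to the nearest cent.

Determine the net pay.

403(b): $4,300.96 × 0.0325 = $139.78
Taxable wages = $4,300.96 − $139.78 = $4,161.18
Municipal income tax: $4,161.18 × 0.0114 = $47.44
State withholding: $4,161.18 × 0.06 = $249.67
State unemployment insurance (employee share): $4,300.96 × 0.001 = $4.30
SDI: $4,300.96 × 0.018 = $77.42
Life insurance premium: $213.78
Employee stock purchase plan: $4,300.96 × 0.038 = $163.44
Total deductions = $139.78 + $47.44 + $249.67 + $4.30 + $77.42 + $213.78 + $163.44 = $895.83
Net pay = $4,300.96 − $895.83 = $3,405.13

$3,405.13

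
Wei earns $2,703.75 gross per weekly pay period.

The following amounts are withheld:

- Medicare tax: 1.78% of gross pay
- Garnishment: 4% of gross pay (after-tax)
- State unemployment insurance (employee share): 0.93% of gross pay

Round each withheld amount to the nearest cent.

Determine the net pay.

$2,522.33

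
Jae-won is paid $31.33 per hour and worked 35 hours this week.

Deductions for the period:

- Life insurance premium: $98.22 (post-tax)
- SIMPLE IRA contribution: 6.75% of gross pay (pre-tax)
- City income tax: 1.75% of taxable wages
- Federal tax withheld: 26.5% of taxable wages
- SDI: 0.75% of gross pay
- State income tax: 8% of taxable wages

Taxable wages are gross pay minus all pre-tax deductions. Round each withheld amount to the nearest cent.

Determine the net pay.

$545.43

Gross pay: 35 × $31.33 = $1096.55
SIMPLE IRA contribution: $1096.55 × 0.0675 = $74.02
Taxable wages = $1096.55 − $74.02 = $1022.53
City income tax: $1022.53 × 0.0175 = $17.89
Federal tax withheld: $1022.53 × 0.265 = $270.97
State income tax: $1022.53 × 0.08 = $81.80
SDI: $1096.55 × 0.0075 = $8.22
Life insurance premium: $98.22
Total deductions = $74.02 + $17.89 + $270.97 + $81.80 + $8.22 + $98.22 = $551.12
Net pay = $1096.55 − $551.12 = $545.43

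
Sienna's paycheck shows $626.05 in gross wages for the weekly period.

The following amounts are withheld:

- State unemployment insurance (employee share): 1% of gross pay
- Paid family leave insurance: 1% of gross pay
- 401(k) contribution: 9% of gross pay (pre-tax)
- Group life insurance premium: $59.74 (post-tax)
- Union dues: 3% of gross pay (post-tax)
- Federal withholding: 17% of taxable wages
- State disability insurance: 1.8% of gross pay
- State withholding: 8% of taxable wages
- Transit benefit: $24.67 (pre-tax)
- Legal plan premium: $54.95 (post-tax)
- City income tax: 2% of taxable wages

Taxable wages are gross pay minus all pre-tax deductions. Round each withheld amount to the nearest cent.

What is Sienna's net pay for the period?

$240.62

Transit benefit: $24.67
401(k) contribution: $626.05 × 0.09 = $56.34
Pre-tax total = $24.67 + $56.34 = $81.01
Taxable wages = $626.05 − $81.01 = $545.04
Federal withholding: $545.04 × 0.17 = $92.66
State withholding: $545.04 × 0.08 = $43.60
City income tax: $545.04 × 0.02 = $10.90
Paid family leave insurance: $626.05 × 0.01 = $6.26
State disability insurance: $626.05 × 0.018 = $11.27
State unemployment insurance (employee share): $626.05 × 0.01 = $6.26
Union dues: $626.05 × 0.03 = $18.78
Legal plan premium: $54.95
Group life insurance premium: $59.74
Total deductions = $24.67 + $56.34 + $92.66 + $43.60 + $10.90 + $6.26 + $11.27 + $6.26 + $18.78 + $54.95 + $59.74 = $385.43
Net pay = $626.05 − $385.43 = $240.62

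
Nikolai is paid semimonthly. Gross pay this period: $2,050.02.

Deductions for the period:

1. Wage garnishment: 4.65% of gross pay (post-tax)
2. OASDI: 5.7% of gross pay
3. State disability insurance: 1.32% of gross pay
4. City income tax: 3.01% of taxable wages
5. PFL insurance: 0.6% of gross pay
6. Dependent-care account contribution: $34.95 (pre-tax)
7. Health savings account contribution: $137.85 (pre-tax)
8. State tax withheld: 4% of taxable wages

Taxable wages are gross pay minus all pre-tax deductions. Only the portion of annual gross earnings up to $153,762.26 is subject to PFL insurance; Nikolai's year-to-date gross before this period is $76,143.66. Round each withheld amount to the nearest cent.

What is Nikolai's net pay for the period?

$1,494.09

Dependent-care account contribution: $34.95
Health savings account contribution: $137.85
Pre-tax total = $34.95 + $137.85 = $172.80
Taxable wages = $2,050.02 − $172.80 = $1,877.22
State tax withheld: $1,877.22 × 0.04 = $75.09
City income tax: $1,877.22 × 0.0301 = $56.50
PFL insurance: cap not yet reached, full $2,050.02 is subject → $2,050.02 × 0.006 = $12.30
State disability insurance: $2,050.02 × 0.0132 = $27.06
OASDI: $2,050.02 × 0.057 = $116.85
Wage garnishment: $2,050.02 × 0.0465 = $95.33
Total deductions = $34.95 + $137.85 + $75.09 + $56.50 + $12.30 + $27.06 + $116.85 + $95.33 = $555.93
Net pay = $2,050.02 − $555.93 = $1,494.09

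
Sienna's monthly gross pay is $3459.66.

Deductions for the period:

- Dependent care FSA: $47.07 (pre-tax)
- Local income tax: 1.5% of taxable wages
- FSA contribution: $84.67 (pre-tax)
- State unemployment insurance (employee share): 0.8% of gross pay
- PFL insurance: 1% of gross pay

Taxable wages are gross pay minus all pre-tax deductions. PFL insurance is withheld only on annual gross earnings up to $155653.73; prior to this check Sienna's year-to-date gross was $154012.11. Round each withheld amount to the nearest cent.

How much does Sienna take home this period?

$3233.90

FSA contribution: $84.67
Dependent care FSA: $47.07
Pre-tax total = $84.67 + $47.07 = $131.74
Taxable wages = $3459.66 − $131.74 = $3327.92
Local income tax: $3327.92 × 0.015 = $49.92
State unemployment insurance (employee share): $3459.66 × 0.008 = $27.68
PFL insurance: only $155653.73 − $154012.11 = $1641.62 of this check is subject → $1641.62 × 0.01 = $16.42
Total deductions = $84.67 + $47.07 + $49.92 + $27.68 + $16.42 = $225.76
Net pay = $3459.66 − $225.76 = $3233.90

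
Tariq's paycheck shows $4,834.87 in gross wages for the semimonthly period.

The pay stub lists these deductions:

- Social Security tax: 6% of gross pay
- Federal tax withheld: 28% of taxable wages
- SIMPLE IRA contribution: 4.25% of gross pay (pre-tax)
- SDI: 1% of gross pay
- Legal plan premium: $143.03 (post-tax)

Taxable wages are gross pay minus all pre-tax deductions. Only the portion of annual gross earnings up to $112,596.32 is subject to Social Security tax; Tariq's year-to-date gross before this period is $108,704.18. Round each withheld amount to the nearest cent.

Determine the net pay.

$2,908.25

SIMPLE IRA contribution: $4,834.87 × 0.0425 = $205.48
Taxable wages = $4,834.87 − $205.48 = $4,629.39
Federal tax withheld: $4,629.39 × 0.28 = $1,296.23
SDI: $4,834.87 × 0.01 = $48.35
Social Security tax: only $112,596.32 − $108,704.18 = $3,892.14 of this check is subject → $3,892.14 × 0.06 = $233.53
Legal plan premium: $143.03
Total deductions = $205.48 + $1,296.23 + $48.35 + $233.53 + $143.03 = $1,926.62
Net pay = $4,834.87 − $1,926.62 = $2,908.25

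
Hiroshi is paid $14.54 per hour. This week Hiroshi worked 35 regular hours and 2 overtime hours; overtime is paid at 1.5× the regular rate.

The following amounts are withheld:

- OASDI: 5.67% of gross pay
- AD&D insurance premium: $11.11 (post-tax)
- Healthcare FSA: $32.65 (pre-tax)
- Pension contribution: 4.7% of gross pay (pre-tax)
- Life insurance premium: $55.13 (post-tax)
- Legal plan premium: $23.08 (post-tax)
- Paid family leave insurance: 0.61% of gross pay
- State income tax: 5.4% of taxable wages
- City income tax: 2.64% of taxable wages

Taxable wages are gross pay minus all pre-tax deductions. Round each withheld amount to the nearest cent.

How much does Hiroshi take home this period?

$330.17

Regular pay: 35 × $14.54 = $508.90
Overtime pay: 2 × $14.54 × 1.5 = $43.62
Gross pay = $508.90 + $43.62 = $552.52
Pension contribution: $552.52 × 0.047 = $25.97
Healthcare FSA: $32.65
Pre-tax total = $25.97 + $32.65 = $58.62
Taxable wages = $552.52 − $58.62 = $493.90
City income tax: $493.90 × 0.0264 = $13.04
State income tax: $493.90 × 0.054 = $26.67
Paid family leave insurance: $552.52 × 0.0061 = $3.37
OASDI: $552.52 × 0.0567 = $31.33
Legal plan premium: $23.08
Life insurance premium: $55.13
AD&D insurance premium: $11.11
Total deductions = $25.97 + $32.65 + $13.04 + $26.67 + $3.37 + $31.33 + $23.08 + $55.13 + $11.11 = $222.35
Net pay = $552.52 − $222.35 = $330.17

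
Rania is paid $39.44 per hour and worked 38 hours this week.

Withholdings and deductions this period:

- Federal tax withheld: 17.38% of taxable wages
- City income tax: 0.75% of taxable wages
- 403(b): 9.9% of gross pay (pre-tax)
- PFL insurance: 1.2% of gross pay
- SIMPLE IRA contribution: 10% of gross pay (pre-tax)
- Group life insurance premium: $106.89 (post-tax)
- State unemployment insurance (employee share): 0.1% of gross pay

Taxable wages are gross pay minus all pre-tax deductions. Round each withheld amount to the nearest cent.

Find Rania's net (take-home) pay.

Gross pay: 38 × $39.44 = $1498.72
SIMPLE IRA contribution: $1498.72 × 0.1 = $149.87
403(b): $1498.72 × 0.099 = $148.37
Pre-tax total = $149.87 + $148.37 = $298.24
Taxable wages = $1498.72 − $298.24 = $1200.48
Federal tax withheld: $1200.48 × 0.1738 = $208.64
City income tax: $1200.48 × 0.0075 = $9.00
PFL insurance: $1498.72 × 0.012 = $17.98
State unemployment insurance (employee share): $1498.72 × 0.001 = $1.50
Group life insurance premium: $106.89
Total deductions = $149.87 + $148.37 + $208.64 + $9.00 + $17.98 + $1.50 + $106.89 = $642.25
Net pay = $1498.72 − $642.25 = $856.47

$856.47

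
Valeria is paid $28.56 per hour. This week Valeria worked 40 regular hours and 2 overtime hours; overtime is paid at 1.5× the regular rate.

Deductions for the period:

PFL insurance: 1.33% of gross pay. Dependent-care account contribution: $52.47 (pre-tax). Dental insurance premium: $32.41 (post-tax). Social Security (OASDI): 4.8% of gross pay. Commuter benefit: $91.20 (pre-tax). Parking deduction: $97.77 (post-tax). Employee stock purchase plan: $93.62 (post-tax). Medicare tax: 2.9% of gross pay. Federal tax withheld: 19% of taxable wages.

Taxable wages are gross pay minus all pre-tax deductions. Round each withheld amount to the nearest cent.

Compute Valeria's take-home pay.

$543.68

Regular pay: 40 × $28.56 = $1,142.40
Overtime pay: 2 × $28.56 × 1.5 = $85.68
Gross pay = $1,142.40 + $85.68 = $1,228.08
Commuter benefit: $91.20
Dependent-care account contribution: $52.47
Pre-tax total = $91.20 + $52.47 = $143.67
Taxable wages = $1,228.08 − $143.67 = $1,084.41
Federal tax withheld: $1,084.41 × 0.19 = $206.04
PFL insurance: $1,228.08 × 0.0133 = $16.33
Medicare tax: $1,228.08 × 0.029 = $35.61
Social Security (OASDI): $1,228.08 × 0.048 = $58.95
Parking deduction: $97.77
Employee stock purchase plan: $93.62
Dental insurance premium: $32.41
Total deductions = $91.20 + $52.47 + $206.04 + $16.33 + $35.61 + $58.95 + $97.77 + $93.62 + $32.41 = $684.40
Net pay = $1,228.08 − $684.40 = $543.68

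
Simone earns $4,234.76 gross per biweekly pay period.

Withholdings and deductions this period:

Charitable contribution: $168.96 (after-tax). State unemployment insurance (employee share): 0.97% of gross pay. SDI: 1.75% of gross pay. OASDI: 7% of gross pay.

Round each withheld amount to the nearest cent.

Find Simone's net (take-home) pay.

$3,654.18

OASDI: $4,234.76 × 0.07 = $296.43
State unemployment insurance (employee share): $4,234.76 × 0.0097 = $41.08
SDI: $4,234.76 × 0.0175 = $74.11
Charitable contribution: $168.96
Total deductions = $296.43 + $41.08 + $74.11 + $168.96 = $580.58
Net pay = $4,234.76 − $580.58 = $3,654.18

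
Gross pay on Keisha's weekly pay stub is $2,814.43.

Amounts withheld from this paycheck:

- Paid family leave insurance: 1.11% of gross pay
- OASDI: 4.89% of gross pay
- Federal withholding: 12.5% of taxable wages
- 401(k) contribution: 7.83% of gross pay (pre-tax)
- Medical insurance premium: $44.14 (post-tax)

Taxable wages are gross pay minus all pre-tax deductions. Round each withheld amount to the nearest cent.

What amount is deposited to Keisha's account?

$2,056.79

401(k) contribution: $2,814.43 × 0.0783 = $220.37
Taxable wages = $2,814.43 − $220.37 = $2,594.06
Federal withholding: $2,594.06 × 0.125 = $324.26
OASDI: $2,814.43 × 0.0489 = $137.63
Paid family leave insurance: $2,814.43 × 0.0111 = $31.24
Medical insurance premium: $44.14
Total deductions = $220.37 + $324.26 + $137.63 + $31.24 + $44.14 = $757.64
Net pay = $2,814.43 − $757.64 = $2,056.79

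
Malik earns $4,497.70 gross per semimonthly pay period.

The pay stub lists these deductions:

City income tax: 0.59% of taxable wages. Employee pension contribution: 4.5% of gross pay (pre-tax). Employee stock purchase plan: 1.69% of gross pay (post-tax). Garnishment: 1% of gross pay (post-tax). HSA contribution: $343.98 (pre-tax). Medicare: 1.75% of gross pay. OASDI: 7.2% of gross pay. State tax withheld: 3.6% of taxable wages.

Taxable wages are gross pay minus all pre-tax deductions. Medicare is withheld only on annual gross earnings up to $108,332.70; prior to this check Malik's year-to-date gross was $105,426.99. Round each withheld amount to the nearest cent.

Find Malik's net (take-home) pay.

Employee pension contribution: $4,497.70 × 0.045 = $202.40
HSA contribution: $343.98
Pre-tax total = $202.40 + $343.98 = $546.38
Taxable wages = $4,497.70 − $546.38 = $3,951.32
State tax withheld: $3,951.32 × 0.036 = $142.25
City income tax: $3,951.32 × 0.0059 = $23.31
Medicare: only $108,332.70 − $105,426.99 = $2,905.71 of this check is subject → $2,905.71 × 0.0175 = $50.85
OASDI: $4,497.70 × 0.072 = $323.83
Garnishment: $4,497.70 × 0.01 = $44.98
Employee stock purchase plan: $4,497.70 × 0.0169 = $76.01
Total deductions = $202.40 + $343.98 + $142.25 + $23.31 + $50.85 + $323.83 + $44.98 + $76.01 = $1,207.61
Net pay = $4,497.70 − $1,207.61 = $3,290.09

$3,290.09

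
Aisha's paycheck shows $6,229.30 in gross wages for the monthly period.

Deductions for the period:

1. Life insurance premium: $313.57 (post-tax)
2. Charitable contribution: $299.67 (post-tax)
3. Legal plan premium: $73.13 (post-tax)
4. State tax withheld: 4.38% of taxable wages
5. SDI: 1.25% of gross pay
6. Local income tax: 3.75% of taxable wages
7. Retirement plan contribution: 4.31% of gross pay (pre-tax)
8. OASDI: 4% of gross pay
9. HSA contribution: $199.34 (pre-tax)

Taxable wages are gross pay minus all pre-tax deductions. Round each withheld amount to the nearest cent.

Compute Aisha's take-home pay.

$4,279.66

HSA contribution: $199.34
Retirement plan contribution: $6,229.30 × 0.0431 = $268.48
Pre-tax total = $199.34 + $268.48 = $467.82
Taxable wages = $6,229.30 − $467.82 = $5,761.48
State tax withheld: $5,761.48 × 0.0438 = $252.35
Local income tax: $5,761.48 × 0.0375 = $216.06
OASDI: $6,229.30 × 0.04 = $249.17
SDI: $6,229.30 × 0.0125 = $77.87
Legal plan premium: $73.13
Life insurance premium: $313.57
Charitable contribution: $299.67
Total deductions = $199.34 + $268.48 + $252.35 + $216.06 + $249.17 + $77.87 + $73.13 + $313.57 + $299.67 = $1,949.64
Net pay = $6,229.30 − $1,949.64 = $4,279.66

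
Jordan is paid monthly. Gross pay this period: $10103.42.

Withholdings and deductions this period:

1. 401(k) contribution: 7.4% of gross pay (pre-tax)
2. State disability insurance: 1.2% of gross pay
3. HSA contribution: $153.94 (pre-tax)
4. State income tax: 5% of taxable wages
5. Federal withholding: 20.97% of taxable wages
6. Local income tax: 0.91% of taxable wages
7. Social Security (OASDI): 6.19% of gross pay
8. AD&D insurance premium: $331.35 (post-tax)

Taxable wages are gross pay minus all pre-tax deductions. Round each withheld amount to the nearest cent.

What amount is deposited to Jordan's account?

$5650.39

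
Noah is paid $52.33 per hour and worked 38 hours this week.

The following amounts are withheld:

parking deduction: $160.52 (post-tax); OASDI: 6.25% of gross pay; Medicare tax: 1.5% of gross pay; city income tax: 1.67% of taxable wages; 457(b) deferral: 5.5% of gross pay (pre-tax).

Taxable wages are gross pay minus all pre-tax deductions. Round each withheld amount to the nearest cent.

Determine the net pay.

Gross pay: 38 × $52.33 = $1988.54
457(b) deferral: $1988.54 × 0.055 = $109.37
Taxable wages = $1988.54 − $109.37 = $1879.17
City income tax: $1879.17 × 0.0167 = $31.38
OASDI: $1988.54 × 0.0625 = $124.28
Medicare tax: $1988.54 × 0.015 = $29.83
Parking deduction: $160.52
Total deductions = $109.37 + $31.38 + $124.28 + $29.83 + $160.52 = $455.38
Net pay = $1988.54 − $455.38 = $1533.16

$1533.16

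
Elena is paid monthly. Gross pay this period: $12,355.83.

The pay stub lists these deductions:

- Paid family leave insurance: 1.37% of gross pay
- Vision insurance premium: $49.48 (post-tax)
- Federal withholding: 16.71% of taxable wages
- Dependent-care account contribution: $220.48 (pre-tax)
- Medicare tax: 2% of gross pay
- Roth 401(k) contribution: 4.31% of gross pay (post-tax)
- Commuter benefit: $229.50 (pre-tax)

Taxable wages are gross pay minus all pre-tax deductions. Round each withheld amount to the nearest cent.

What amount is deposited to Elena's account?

Dependent-care account contribution: $220.48
Commuter benefit: $229.50
Pre-tax total = $220.48 + $229.50 = $449.98
Taxable wages = $12,355.83 − $449.98 = $11,905.85
Federal withholding: $11,905.85 × 0.1671 = $1,989.47
Medicare tax: $12,355.83 × 0.02 = $247.12
Paid family leave insurance: $12,355.83 × 0.0137 = $169.27
Roth 401(k) contribution: $12,355.83 × 0.0431 = $532.54
Vision insurance premium: $49.48
Total deductions = $220.48 + $229.50 + $1,989.47 + $247.12 + $169.27 + $532.54 + $49.48 = $3,437.86
Net pay = $12,355.83 − $3,437.86 = $8,917.97

$8,917.97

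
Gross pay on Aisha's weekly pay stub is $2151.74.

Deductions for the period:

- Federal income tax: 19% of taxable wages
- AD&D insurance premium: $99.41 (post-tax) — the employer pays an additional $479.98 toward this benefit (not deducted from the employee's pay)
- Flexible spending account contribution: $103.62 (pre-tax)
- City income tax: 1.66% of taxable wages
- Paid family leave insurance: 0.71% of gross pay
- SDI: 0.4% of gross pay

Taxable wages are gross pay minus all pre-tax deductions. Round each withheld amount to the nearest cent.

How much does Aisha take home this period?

$1501.68

Flexible spending account contribution: $103.62
Taxable wages = $2151.74 − $103.62 = $2048.12
City income tax: $2048.12 × 0.0166 = $34.00
Federal income tax: $2048.12 × 0.19 = $389.14
Paid family leave insurance: $2151.74 × 0.0071 = $15.28
SDI: $2151.74 × 0.004 = $8.61
AD&D insurance premium: $99.41
(Employer's $479.98 toward AD&D insurance premium is not withheld from the employee.)
Total deductions = $103.62 + $34.00 + $389.14 + $15.28 + $8.61 + $99.41 = $650.06
Net pay = $2151.74 − $650.06 = $1501.68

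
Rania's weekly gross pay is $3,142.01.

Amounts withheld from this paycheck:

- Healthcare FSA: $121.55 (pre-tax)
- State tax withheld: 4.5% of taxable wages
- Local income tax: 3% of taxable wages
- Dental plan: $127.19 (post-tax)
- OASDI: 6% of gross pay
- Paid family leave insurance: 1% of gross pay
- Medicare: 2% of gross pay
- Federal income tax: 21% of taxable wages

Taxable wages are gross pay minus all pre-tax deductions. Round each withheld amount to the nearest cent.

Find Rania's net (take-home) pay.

Healthcare FSA: $121.55
Taxable wages = $3,142.01 − $121.55 = $3,020.46
Local income tax: $3,020.46 × 0.03 = $90.61
Federal income tax: $3,020.46 × 0.21 = $634.30
State tax withheld: $3,020.46 × 0.045 = $135.92
Paid family leave insurance: $3,142.01 × 0.01 = $31.42
Medicare: $3,142.01 × 0.02 = $62.84
OASDI: $3,142.01 × 0.06 = $188.52
Dental plan: $127.19
Total deductions = $121.55 + $90.61 + $634.30 + $135.92 + $31.42 + $62.84 + $188.52 + $127.19 = $1,392.35
Net pay = $3,142.01 − $1,392.35 = $1,749.66

$1,749.66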